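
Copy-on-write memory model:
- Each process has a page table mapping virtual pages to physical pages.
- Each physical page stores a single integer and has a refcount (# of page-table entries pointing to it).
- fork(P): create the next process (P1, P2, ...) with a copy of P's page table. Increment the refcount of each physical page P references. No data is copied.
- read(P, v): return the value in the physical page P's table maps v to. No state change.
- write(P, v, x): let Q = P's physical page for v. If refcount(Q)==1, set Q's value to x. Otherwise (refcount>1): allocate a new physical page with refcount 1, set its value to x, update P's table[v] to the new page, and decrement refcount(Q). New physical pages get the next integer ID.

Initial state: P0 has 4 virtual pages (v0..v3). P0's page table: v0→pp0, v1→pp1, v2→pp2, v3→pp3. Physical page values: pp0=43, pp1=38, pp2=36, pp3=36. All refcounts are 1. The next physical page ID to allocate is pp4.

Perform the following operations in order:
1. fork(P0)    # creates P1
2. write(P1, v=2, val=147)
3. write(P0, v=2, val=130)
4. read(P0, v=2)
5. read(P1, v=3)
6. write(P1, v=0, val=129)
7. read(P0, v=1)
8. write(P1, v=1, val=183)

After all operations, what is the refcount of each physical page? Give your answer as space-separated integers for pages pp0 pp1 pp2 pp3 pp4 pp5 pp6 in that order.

Answer: 1 1 1 2 1 1 1

Derivation:
Op 1: fork(P0) -> P1. 4 ppages; refcounts: pp0:2 pp1:2 pp2:2 pp3:2
Op 2: write(P1, v2, 147). refcount(pp2)=2>1 -> COPY to pp4. 5 ppages; refcounts: pp0:2 pp1:2 pp2:1 pp3:2 pp4:1
Op 3: write(P0, v2, 130). refcount(pp2)=1 -> write in place. 5 ppages; refcounts: pp0:2 pp1:2 pp2:1 pp3:2 pp4:1
Op 4: read(P0, v2) -> 130. No state change.
Op 5: read(P1, v3) -> 36. No state change.
Op 6: write(P1, v0, 129). refcount(pp0)=2>1 -> COPY to pp5. 6 ppages; refcounts: pp0:1 pp1:2 pp2:1 pp3:2 pp4:1 pp5:1
Op 7: read(P0, v1) -> 38. No state change.
Op 8: write(P1, v1, 183). refcount(pp1)=2>1 -> COPY to pp6. 7 ppages; refcounts: pp0:1 pp1:1 pp2:1 pp3:2 pp4:1 pp5:1 pp6:1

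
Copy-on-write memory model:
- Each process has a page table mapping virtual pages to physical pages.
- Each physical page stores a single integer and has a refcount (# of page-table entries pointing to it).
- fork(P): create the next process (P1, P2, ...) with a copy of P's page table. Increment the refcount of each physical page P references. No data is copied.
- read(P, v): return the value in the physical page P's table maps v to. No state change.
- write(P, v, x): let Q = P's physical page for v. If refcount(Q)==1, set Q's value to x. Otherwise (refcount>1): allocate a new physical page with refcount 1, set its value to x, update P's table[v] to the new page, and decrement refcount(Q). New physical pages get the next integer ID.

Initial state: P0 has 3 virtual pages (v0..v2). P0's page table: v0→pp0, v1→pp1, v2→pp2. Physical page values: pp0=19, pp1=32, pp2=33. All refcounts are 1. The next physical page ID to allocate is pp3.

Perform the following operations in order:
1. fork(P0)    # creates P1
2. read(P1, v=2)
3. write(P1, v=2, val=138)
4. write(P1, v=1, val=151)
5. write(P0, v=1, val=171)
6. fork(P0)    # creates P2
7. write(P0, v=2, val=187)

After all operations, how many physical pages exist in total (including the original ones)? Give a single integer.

Answer: 6

Derivation:
Op 1: fork(P0) -> P1. 3 ppages; refcounts: pp0:2 pp1:2 pp2:2
Op 2: read(P1, v2) -> 33. No state change.
Op 3: write(P1, v2, 138). refcount(pp2)=2>1 -> COPY to pp3. 4 ppages; refcounts: pp0:2 pp1:2 pp2:1 pp3:1
Op 4: write(P1, v1, 151). refcount(pp1)=2>1 -> COPY to pp4. 5 ppages; refcounts: pp0:2 pp1:1 pp2:1 pp3:1 pp4:1
Op 5: write(P0, v1, 171). refcount(pp1)=1 -> write in place. 5 ppages; refcounts: pp0:2 pp1:1 pp2:1 pp3:1 pp4:1
Op 6: fork(P0) -> P2. 5 ppages; refcounts: pp0:3 pp1:2 pp2:2 pp3:1 pp4:1
Op 7: write(P0, v2, 187). refcount(pp2)=2>1 -> COPY to pp5. 6 ppages; refcounts: pp0:3 pp1:2 pp2:1 pp3:1 pp4:1 pp5:1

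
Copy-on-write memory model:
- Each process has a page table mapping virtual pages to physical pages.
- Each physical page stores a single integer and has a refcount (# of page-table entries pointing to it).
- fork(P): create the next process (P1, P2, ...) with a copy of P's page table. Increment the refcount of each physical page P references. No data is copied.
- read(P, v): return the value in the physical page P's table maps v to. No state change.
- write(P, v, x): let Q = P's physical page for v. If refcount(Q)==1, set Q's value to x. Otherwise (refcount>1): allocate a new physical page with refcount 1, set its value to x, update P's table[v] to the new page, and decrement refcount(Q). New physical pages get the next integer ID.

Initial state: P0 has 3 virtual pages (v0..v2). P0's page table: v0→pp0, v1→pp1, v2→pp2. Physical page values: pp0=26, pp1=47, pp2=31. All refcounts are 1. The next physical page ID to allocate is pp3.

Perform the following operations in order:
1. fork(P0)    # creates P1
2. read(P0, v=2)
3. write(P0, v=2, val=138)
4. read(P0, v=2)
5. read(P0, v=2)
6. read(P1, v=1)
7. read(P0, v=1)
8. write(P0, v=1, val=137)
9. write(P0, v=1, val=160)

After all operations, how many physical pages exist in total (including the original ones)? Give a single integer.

Op 1: fork(P0) -> P1. 3 ppages; refcounts: pp0:2 pp1:2 pp2:2
Op 2: read(P0, v2) -> 31. No state change.
Op 3: write(P0, v2, 138). refcount(pp2)=2>1 -> COPY to pp3. 4 ppages; refcounts: pp0:2 pp1:2 pp2:1 pp3:1
Op 4: read(P0, v2) -> 138. No state change.
Op 5: read(P0, v2) -> 138. No state change.
Op 6: read(P1, v1) -> 47. No state change.
Op 7: read(P0, v1) -> 47. No state change.
Op 8: write(P0, v1, 137). refcount(pp1)=2>1 -> COPY to pp4. 5 ppages; refcounts: pp0:2 pp1:1 pp2:1 pp3:1 pp4:1
Op 9: write(P0, v1, 160). refcount(pp4)=1 -> write in place. 5 ppages; refcounts: pp0:2 pp1:1 pp2:1 pp3:1 pp4:1

Answer: 5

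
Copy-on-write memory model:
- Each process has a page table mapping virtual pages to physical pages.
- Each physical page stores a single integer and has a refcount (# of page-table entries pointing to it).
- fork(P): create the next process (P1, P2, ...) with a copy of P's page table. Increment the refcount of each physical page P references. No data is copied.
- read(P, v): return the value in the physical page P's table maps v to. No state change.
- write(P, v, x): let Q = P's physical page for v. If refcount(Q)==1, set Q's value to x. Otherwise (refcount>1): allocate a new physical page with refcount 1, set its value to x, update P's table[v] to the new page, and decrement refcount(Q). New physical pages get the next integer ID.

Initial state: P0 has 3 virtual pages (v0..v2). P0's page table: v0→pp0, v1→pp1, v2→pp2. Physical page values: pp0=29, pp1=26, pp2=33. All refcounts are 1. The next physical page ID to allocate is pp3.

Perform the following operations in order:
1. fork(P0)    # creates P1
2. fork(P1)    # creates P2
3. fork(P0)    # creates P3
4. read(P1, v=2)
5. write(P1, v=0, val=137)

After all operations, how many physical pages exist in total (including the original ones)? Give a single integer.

Answer: 4

Derivation:
Op 1: fork(P0) -> P1. 3 ppages; refcounts: pp0:2 pp1:2 pp2:2
Op 2: fork(P1) -> P2. 3 ppages; refcounts: pp0:3 pp1:3 pp2:3
Op 3: fork(P0) -> P3. 3 ppages; refcounts: pp0:4 pp1:4 pp2:4
Op 4: read(P1, v2) -> 33. No state change.
Op 5: write(P1, v0, 137). refcount(pp0)=4>1 -> COPY to pp3. 4 ppages; refcounts: pp0:3 pp1:4 pp2:4 pp3:1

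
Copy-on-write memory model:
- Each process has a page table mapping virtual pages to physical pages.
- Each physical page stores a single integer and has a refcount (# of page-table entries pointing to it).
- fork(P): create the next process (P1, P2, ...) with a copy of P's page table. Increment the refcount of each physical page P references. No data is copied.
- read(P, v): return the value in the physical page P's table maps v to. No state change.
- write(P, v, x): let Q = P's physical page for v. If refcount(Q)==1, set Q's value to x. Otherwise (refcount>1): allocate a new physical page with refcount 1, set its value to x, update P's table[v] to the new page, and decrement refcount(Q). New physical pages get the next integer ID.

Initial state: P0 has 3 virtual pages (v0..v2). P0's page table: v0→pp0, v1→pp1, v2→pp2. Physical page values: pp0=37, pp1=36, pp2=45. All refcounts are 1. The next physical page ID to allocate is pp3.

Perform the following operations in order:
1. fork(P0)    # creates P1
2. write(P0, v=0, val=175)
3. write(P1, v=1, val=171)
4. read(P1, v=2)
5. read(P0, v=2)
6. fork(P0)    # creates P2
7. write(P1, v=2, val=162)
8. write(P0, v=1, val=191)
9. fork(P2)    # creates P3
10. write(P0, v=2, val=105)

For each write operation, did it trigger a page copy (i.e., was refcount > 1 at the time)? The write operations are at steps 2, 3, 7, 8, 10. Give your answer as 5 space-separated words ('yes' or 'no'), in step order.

Op 1: fork(P0) -> P1. 3 ppages; refcounts: pp0:2 pp1:2 pp2:2
Op 2: write(P0, v0, 175). refcount(pp0)=2>1 -> COPY to pp3. 4 ppages; refcounts: pp0:1 pp1:2 pp2:2 pp3:1
Op 3: write(P1, v1, 171). refcount(pp1)=2>1 -> COPY to pp4. 5 ppages; refcounts: pp0:1 pp1:1 pp2:2 pp3:1 pp4:1
Op 4: read(P1, v2) -> 45. No state change.
Op 5: read(P0, v2) -> 45. No state change.
Op 6: fork(P0) -> P2. 5 ppages; refcounts: pp0:1 pp1:2 pp2:3 pp3:2 pp4:1
Op 7: write(P1, v2, 162). refcount(pp2)=3>1 -> COPY to pp5. 6 ppages; refcounts: pp0:1 pp1:2 pp2:2 pp3:2 pp4:1 pp5:1
Op 8: write(P0, v1, 191). refcount(pp1)=2>1 -> COPY to pp6. 7 ppages; refcounts: pp0:1 pp1:1 pp2:2 pp3:2 pp4:1 pp5:1 pp6:1
Op 9: fork(P2) -> P3. 7 ppages; refcounts: pp0:1 pp1:2 pp2:3 pp3:3 pp4:1 pp5:1 pp6:1
Op 10: write(P0, v2, 105). refcount(pp2)=3>1 -> COPY to pp7. 8 ppages; refcounts: pp0:1 pp1:2 pp2:2 pp3:3 pp4:1 pp5:1 pp6:1 pp7:1

yes yes yes yes yes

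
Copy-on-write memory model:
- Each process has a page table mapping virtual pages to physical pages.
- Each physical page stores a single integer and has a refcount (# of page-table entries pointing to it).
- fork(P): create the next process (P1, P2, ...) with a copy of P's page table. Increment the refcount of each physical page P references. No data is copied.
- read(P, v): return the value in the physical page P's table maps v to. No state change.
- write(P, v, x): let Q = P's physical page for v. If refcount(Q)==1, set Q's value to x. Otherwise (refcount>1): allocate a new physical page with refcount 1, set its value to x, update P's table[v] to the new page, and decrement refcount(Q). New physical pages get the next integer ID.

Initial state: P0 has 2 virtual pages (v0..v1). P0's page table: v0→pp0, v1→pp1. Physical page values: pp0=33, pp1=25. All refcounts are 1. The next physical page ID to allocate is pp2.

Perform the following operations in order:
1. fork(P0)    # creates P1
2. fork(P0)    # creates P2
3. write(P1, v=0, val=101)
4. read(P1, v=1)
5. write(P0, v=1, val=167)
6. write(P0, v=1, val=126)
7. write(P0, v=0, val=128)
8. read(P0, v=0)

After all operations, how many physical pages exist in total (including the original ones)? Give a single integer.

Op 1: fork(P0) -> P1. 2 ppages; refcounts: pp0:2 pp1:2
Op 2: fork(P0) -> P2. 2 ppages; refcounts: pp0:3 pp1:3
Op 3: write(P1, v0, 101). refcount(pp0)=3>1 -> COPY to pp2. 3 ppages; refcounts: pp0:2 pp1:3 pp2:1
Op 4: read(P1, v1) -> 25. No state change.
Op 5: write(P0, v1, 167). refcount(pp1)=3>1 -> COPY to pp3. 4 ppages; refcounts: pp0:2 pp1:2 pp2:1 pp3:1
Op 6: write(P0, v1, 126). refcount(pp3)=1 -> write in place. 4 ppages; refcounts: pp0:2 pp1:2 pp2:1 pp3:1
Op 7: write(P0, v0, 128). refcount(pp0)=2>1 -> COPY to pp4. 5 ppages; refcounts: pp0:1 pp1:2 pp2:1 pp3:1 pp4:1
Op 8: read(P0, v0) -> 128. No state change.

Answer: 5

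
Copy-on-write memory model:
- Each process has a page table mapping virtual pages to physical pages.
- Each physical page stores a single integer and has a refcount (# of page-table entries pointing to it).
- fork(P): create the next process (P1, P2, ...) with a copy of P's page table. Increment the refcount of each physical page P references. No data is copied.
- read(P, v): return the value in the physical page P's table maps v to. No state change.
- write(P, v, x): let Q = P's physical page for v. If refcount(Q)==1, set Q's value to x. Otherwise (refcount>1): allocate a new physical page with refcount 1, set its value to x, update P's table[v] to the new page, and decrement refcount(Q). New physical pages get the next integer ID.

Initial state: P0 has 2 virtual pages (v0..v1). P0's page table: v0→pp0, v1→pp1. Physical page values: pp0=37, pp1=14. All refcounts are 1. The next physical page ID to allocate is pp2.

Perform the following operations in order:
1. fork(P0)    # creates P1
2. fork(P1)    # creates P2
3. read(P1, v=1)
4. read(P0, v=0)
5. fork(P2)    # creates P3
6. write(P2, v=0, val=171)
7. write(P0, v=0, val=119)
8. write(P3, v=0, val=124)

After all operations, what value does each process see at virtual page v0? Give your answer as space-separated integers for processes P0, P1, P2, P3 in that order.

Op 1: fork(P0) -> P1. 2 ppages; refcounts: pp0:2 pp1:2
Op 2: fork(P1) -> P2. 2 ppages; refcounts: pp0:3 pp1:3
Op 3: read(P1, v1) -> 14. No state change.
Op 4: read(P0, v0) -> 37. No state change.
Op 5: fork(P2) -> P3. 2 ppages; refcounts: pp0:4 pp1:4
Op 6: write(P2, v0, 171). refcount(pp0)=4>1 -> COPY to pp2. 3 ppages; refcounts: pp0:3 pp1:4 pp2:1
Op 7: write(P0, v0, 119). refcount(pp0)=3>1 -> COPY to pp3. 4 ppages; refcounts: pp0:2 pp1:4 pp2:1 pp3:1
Op 8: write(P3, v0, 124). refcount(pp0)=2>1 -> COPY to pp4. 5 ppages; refcounts: pp0:1 pp1:4 pp2:1 pp3:1 pp4:1
P0: v0 -> pp3 = 119
P1: v0 -> pp0 = 37
P2: v0 -> pp2 = 171
P3: v0 -> pp4 = 124

Answer: 119 37 171 124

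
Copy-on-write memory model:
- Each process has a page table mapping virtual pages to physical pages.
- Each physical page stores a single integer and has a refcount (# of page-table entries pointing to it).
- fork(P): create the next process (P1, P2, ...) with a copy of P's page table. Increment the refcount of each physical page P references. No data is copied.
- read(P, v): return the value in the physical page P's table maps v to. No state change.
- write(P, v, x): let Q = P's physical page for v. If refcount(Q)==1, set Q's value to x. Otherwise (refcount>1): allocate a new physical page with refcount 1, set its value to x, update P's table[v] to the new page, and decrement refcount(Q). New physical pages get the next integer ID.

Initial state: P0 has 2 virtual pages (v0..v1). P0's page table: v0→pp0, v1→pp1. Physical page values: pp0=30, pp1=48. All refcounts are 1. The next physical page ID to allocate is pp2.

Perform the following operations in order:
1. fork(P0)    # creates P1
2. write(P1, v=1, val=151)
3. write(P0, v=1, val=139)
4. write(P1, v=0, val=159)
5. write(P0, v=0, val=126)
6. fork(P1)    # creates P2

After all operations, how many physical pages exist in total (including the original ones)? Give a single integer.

Answer: 4

Derivation:
Op 1: fork(P0) -> P1. 2 ppages; refcounts: pp0:2 pp1:2
Op 2: write(P1, v1, 151). refcount(pp1)=2>1 -> COPY to pp2. 3 ppages; refcounts: pp0:2 pp1:1 pp2:1
Op 3: write(P0, v1, 139). refcount(pp1)=1 -> write in place. 3 ppages; refcounts: pp0:2 pp1:1 pp2:1
Op 4: write(P1, v0, 159). refcount(pp0)=2>1 -> COPY to pp3. 4 ppages; refcounts: pp0:1 pp1:1 pp2:1 pp3:1
Op 5: write(P0, v0, 126). refcount(pp0)=1 -> write in place. 4 ppages; refcounts: pp0:1 pp1:1 pp2:1 pp3:1
Op 6: fork(P1) -> P2. 4 ppages; refcounts: pp0:1 pp1:1 pp2:2 pp3:2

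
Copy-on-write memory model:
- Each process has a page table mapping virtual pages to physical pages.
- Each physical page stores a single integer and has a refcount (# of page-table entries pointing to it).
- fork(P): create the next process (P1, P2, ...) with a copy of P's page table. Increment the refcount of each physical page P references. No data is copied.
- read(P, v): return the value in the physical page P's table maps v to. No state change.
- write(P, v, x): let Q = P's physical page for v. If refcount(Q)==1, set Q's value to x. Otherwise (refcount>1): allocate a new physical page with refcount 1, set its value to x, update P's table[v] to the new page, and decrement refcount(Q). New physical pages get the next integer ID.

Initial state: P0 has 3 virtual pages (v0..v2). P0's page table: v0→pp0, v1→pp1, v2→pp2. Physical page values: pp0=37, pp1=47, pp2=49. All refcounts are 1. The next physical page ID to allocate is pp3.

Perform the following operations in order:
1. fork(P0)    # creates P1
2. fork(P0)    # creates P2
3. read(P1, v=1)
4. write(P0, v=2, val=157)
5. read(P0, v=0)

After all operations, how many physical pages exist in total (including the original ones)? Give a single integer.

Answer: 4

Derivation:
Op 1: fork(P0) -> P1. 3 ppages; refcounts: pp0:2 pp1:2 pp2:2
Op 2: fork(P0) -> P2. 3 ppages; refcounts: pp0:3 pp1:3 pp2:3
Op 3: read(P1, v1) -> 47. No state change.
Op 4: write(P0, v2, 157). refcount(pp2)=3>1 -> COPY to pp3. 4 ppages; refcounts: pp0:3 pp1:3 pp2:2 pp3:1
Op 5: read(P0, v0) -> 37. No state change.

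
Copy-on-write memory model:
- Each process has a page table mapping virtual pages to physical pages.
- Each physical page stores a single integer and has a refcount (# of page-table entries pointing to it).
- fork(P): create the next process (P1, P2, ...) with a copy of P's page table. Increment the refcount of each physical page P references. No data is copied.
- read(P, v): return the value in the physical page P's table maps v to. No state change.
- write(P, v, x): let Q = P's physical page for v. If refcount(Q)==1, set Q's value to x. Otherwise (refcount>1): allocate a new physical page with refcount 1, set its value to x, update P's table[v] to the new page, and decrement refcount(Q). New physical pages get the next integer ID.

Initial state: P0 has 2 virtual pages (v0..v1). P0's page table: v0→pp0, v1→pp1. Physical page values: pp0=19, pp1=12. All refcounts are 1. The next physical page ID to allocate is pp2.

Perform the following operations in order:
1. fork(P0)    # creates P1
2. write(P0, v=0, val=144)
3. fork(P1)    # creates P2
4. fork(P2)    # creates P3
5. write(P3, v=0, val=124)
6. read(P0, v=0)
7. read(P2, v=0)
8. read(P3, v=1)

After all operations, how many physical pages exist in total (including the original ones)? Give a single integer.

Answer: 4

Derivation:
Op 1: fork(P0) -> P1. 2 ppages; refcounts: pp0:2 pp1:2
Op 2: write(P0, v0, 144). refcount(pp0)=2>1 -> COPY to pp2. 3 ppages; refcounts: pp0:1 pp1:2 pp2:1
Op 3: fork(P1) -> P2. 3 ppages; refcounts: pp0:2 pp1:3 pp2:1
Op 4: fork(P2) -> P3. 3 ppages; refcounts: pp0:3 pp1:4 pp2:1
Op 5: write(P3, v0, 124). refcount(pp0)=3>1 -> COPY to pp3. 4 ppages; refcounts: pp0:2 pp1:4 pp2:1 pp3:1
Op 6: read(P0, v0) -> 144. No state change.
Op 7: read(P2, v0) -> 19. No state change.
Op 8: read(P3, v1) -> 12. No state change.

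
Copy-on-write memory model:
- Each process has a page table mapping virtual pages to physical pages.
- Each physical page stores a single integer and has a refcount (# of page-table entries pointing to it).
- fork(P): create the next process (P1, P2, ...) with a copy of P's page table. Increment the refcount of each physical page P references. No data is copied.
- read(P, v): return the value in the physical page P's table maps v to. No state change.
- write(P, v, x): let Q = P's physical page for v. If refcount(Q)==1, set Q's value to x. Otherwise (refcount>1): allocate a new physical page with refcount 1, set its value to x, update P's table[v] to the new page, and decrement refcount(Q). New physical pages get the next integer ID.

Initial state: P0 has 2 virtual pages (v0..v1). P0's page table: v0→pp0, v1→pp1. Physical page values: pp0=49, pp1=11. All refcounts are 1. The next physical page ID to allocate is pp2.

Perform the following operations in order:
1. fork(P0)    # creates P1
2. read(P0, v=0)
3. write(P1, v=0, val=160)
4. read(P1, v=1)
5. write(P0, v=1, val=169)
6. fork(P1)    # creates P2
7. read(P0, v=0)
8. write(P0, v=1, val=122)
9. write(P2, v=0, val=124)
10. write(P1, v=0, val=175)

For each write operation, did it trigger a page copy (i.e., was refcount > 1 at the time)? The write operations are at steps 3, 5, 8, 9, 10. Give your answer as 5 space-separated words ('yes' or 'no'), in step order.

Op 1: fork(P0) -> P1. 2 ppages; refcounts: pp0:2 pp1:2
Op 2: read(P0, v0) -> 49. No state change.
Op 3: write(P1, v0, 160). refcount(pp0)=2>1 -> COPY to pp2. 3 ppages; refcounts: pp0:1 pp1:2 pp2:1
Op 4: read(P1, v1) -> 11. No state change.
Op 5: write(P0, v1, 169). refcount(pp1)=2>1 -> COPY to pp3. 4 ppages; refcounts: pp0:1 pp1:1 pp2:1 pp3:1
Op 6: fork(P1) -> P2. 4 ppages; refcounts: pp0:1 pp1:2 pp2:2 pp3:1
Op 7: read(P0, v0) -> 49. No state change.
Op 8: write(P0, v1, 122). refcount(pp3)=1 -> write in place. 4 ppages; refcounts: pp0:1 pp1:2 pp2:2 pp3:1
Op 9: write(P2, v0, 124). refcount(pp2)=2>1 -> COPY to pp4. 5 ppages; refcounts: pp0:1 pp1:2 pp2:1 pp3:1 pp4:1
Op 10: write(P1, v0, 175). refcount(pp2)=1 -> write in place. 5 ppages; refcounts: pp0:1 pp1:2 pp2:1 pp3:1 pp4:1

yes yes no yes no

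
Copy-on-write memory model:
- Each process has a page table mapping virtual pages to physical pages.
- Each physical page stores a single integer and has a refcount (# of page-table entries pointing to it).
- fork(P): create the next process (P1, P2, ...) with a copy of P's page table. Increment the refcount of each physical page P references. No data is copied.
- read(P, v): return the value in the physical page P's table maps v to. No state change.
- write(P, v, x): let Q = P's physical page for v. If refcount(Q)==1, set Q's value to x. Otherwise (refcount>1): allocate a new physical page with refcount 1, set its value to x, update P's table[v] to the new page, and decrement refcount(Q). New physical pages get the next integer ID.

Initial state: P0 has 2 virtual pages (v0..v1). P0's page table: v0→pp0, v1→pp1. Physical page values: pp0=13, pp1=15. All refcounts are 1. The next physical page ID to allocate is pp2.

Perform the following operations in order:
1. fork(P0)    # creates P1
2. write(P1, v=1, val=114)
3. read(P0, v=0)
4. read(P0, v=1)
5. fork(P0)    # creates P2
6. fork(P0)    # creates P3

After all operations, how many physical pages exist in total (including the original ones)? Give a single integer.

Answer: 3

Derivation:
Op 1: fork(P0) -> P1. 2 ppages; refcounts: pp0:2 pp1:2
Op 2: write(P1, v1, 114). refcount(pp1)=2>1 -> COPY to pp2. 3 ppages; refcounts: pp0:2 pp1:1 pp2:1
Op 3: read(P0, v0) -> 13. No state change.
Op 4: read(P0, v1) -> 15. No state change.
Op 5: fork(P0) -> P2. 3 ppages; refcounts: pp0:3 pp1:2 pp2:1
Op 6: fork(P0) -> P3. 3 ppages; refcounts: pp0:4 pp1:3 pp2:1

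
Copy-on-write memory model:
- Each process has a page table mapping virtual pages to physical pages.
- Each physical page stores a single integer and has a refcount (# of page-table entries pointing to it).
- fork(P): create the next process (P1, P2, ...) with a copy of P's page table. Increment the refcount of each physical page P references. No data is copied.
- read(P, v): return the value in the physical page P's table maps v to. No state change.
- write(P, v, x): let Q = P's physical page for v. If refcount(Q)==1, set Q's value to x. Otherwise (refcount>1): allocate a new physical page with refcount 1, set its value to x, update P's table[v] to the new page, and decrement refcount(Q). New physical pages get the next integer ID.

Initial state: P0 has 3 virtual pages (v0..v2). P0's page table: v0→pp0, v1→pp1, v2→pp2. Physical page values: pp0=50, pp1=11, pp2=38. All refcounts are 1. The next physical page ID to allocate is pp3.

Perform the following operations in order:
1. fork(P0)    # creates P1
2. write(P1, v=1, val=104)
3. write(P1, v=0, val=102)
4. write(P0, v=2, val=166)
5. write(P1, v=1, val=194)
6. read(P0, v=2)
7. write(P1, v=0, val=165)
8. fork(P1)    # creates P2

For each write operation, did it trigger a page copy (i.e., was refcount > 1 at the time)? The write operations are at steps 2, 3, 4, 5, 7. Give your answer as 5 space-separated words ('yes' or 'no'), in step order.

Op 1: fork(P0) -> P1. 3 ppages; refcounts: pp0:2 pp1:2 pp2:2
Op 2: write(P1, v1, 104). refcount(pp1)=2>1 -> COPY to pp3. 4 ppages; refcounts: pp0:2 pp1:1 pp2:2 pp3:1
Op 3: write(P1, v0, 102). refcount(pp0)=2>1 -> COPY to pp4. 5 ppages; refcounts: pp0:1 pp1:1 pp2:2 pp3:1 pp4:1
Op 4: write(P0, v2, 166). refcount(pp2)=2>1 -> COPY to pp5. 6 ppages; refcounts: pp0:1 pp1:1 pp2:1 pp3:1 pp4:1 pp5:1
Op 5: write(P1, v1, 194). refcount(pp3)=1 -> write in place. 6 ppages; refcounts: pp0:1 pp1:1 pp2:1 pp3:1 pp4:1 pp5:1
Op 6: read(P0, v2) -> 166. No state change.
Op 7: write(P1, v0, 165). refcount(pp4)=1 -> write in place. 6 ppages; refcounts: pp0:1 pp1:1 pp2:1 pp3:1 pp4:1 pp5:1
Op 8: fork(P1) -> P2. 6 ppages; refcounts: pp0:1 pp1:1 pp2:2 pp3:2 pp4:2 pp5:1

yes yes yes no no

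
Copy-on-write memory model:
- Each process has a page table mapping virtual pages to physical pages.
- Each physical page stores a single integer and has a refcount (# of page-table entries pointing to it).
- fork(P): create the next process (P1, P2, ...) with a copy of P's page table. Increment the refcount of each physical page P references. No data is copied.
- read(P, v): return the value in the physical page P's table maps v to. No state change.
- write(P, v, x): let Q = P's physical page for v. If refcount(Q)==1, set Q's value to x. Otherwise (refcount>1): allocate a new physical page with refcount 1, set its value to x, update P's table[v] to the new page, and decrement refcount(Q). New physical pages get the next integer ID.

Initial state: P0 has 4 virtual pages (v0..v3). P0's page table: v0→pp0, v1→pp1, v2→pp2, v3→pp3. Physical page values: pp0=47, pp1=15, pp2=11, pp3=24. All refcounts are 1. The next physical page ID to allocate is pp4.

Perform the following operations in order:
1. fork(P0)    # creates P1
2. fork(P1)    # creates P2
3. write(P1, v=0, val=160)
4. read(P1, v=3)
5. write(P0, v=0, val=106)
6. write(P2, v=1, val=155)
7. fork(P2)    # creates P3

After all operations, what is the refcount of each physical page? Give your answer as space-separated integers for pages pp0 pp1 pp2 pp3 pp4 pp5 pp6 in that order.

Answer: 2 2 4 4 1 1 2

Derivation:
Op 1: fork(P0) -> P1. 4 ppages; refcounts: pp0:2 pp1:2 pp2:2 pp3:2
Op 2: fork(P1) -> P2. 4 ppages; refcounts: pp0:3 pp1:3 pp2:3 pp3:3
Op 3: write(P1, v0, 160). refcount(pp0)=3>1 -> COPY to pp4. 5 ppages; refcounts: pp0:2 pp1:3 pp2:3 pp3:3 pp4:1
Op 4: read(P1, v3) -> 24. No state change.
Op 5: write(P0, v0, 106). refcount(pp0)=2>1 -> COPY to pp5. 6 ppages; refcounts: pp0:1 pp1:3 pp2:3 pp3:3 pp4:1 pp5:1
Op 6: write(P2, v1, 155). refcount(pp1)=3>1 -> COPY to pp6. 7 ppages; refcounts: pp0:1 pp1:2 pp2:3 pp3:3 pp4:1 pp5:1 pp6:1
Op 7: fork(P2) -> P3. 7 ppages; refcounts: pp0:2 pp1:2 pp2:4 pp3:4 pp4:1 pp5:1 pp6:2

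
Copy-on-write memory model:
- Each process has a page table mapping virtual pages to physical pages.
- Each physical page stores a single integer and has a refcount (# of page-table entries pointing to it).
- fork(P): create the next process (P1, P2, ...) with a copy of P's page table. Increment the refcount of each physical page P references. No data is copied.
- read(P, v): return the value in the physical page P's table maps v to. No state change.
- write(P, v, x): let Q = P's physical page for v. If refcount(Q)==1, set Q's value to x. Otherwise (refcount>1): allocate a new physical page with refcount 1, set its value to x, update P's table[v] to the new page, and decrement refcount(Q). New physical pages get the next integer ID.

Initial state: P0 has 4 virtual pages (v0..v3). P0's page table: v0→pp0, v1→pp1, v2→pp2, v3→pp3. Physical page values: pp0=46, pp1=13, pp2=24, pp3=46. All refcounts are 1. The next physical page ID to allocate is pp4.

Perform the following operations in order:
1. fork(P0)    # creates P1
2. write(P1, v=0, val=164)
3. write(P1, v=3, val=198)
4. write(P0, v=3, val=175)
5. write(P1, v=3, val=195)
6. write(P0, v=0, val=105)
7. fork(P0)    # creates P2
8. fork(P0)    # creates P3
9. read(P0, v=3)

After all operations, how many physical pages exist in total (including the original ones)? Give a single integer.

Answer: 6

Derivation:
Op 1: fork(P0) -> P1. 4 ppages; refcounts: pp0:2 pp1:2 pp2:2 pp3:2
Op 2: write(P1, v0, 164). refcount(pp0)=2>1 -> COPY to pp4. 5 ppages; refcounts: pp0:1 pp1:2 pp2:2 pp3:2 pp4:1
Op 3: write(P1, v3, 198). refcount(pp3)=2>1 -> COPY to pp5. 6 ppages; refcounts: pp0:1 pp1:2 pp2:2 pp3:1 pp4:1 pp5:1
Op 4: write(P0, v3, 175). refcount(pp3)=1 -> write in place. 6 ppages; refcounts: pp0:1 pp1:2 pp2:2 pp3:1 pp4:1 pp5:1
Op 5: write(P1, v3, 195). refcount(pp5)=1 -> write in place. 6 ppages; refcounts: pp0:1 pp1:2 pp2:2 pp3:1 pp4:1 pp5:1
Op 6: write(P0, v0, 105). refcount(pp0)=1 -> write in place. 6 ppages; refcounts: pp0:1 pp1:2 pp2:2 pp3:1 pp4:1 pp5:1
Op 7: fork(P0) -> P2. 6 ppages; refcounts: pp0:2 pp1:3 pp2:3 pp3:2 pp4:1 pp5:1
Op 8: fork(P0) -> P3. 6 ppages; refcounts: pp0:3 pp1:4 pp2:4 pp3:3 pp4:1 pp5:1
Op 9: read(P0, v3) -> 175. No state change.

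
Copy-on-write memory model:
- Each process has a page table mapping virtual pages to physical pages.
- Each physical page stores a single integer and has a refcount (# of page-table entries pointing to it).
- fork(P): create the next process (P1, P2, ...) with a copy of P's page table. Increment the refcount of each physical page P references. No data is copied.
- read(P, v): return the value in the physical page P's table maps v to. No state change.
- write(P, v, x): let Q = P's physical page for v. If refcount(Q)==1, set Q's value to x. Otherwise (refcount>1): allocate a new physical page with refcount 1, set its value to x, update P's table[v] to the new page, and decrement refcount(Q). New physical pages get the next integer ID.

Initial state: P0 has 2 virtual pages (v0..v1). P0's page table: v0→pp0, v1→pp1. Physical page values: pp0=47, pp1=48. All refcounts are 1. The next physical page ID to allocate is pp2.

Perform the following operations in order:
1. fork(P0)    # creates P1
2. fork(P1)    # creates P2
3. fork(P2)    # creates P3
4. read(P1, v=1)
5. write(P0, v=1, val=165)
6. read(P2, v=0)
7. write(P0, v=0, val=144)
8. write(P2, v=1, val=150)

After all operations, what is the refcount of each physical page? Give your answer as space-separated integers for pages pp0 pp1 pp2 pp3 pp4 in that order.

Answer: 3 2 1 1 1

Derivation:
Op 1: fork(P0) -> P1. 2 ppages; refcounts: pp0:2 pp1:2
Op 2: fork(P1) -> P2. 2 ppages; refcounts: pp0:3 pp1:3
Op 3: fork(P2) -> P3. 2 ppages; refcounts: pp0:4 pp1:4
Op 4: read(P1, v1) -> 48. No state change.
Op 5: write(P0, v1, 165). refcount(pp1)=4>1 -> COPY to pp2. 3 ppages; refcounts: pp0:4 pp1:3 pp2:1
Op 6: read(P2, v0) -> 47. No state change.
Op 7: write(P0, v0, 144). refcount(pp0)=4>1 -> COPY to pp3. 4 ppages; refcounts: pp0:3 pp1:3 pp2:1 pp3:1
Op 8: write(P2, v1, 150). refcount(pp1)=3>1 -> COPY to pp4. 5 ppages; refcounts: pp0:3 pp1:2 pp2:1 pp3:1 pp4:1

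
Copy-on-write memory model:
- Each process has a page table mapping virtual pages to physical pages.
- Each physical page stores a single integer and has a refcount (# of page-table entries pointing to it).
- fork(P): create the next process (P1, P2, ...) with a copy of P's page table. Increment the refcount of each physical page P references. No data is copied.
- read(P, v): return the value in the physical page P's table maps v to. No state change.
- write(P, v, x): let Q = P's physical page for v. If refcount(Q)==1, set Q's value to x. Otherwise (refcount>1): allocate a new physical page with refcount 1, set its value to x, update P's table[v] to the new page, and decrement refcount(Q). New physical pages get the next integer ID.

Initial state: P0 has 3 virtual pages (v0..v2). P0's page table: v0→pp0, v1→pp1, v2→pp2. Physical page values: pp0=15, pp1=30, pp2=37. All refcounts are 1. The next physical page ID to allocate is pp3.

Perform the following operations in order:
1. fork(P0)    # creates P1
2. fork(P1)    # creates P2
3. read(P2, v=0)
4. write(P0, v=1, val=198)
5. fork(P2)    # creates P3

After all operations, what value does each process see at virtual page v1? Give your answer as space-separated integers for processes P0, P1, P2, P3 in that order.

Answer: 198 30 30 30

Derivation:
Op 1: fork(P0) -> P1. 3 ppages; refcounts: pp0:2 pp1:2 pp2:2
Op 2: fork(P1) -> P2. 3 ppages; refcounts: pp0:3 pp1:3 pp2:3
Op 3: read(P2, v0) -> 15. No state change.
Op 4: write(P0, v1, 198). refcount(pp1)=3>1 -> COPY to pp3. 4 ppages; refcounts: pp0:3 pp1:2 pp2:3 pp3:1
Op 5: fork(P2) -> P3. 4 ppages; refcounts: pp0:4 pp1:3 pp2:4 pp3:1
P0: v1 -> pp3 = 198
P1: v1 -> pp1 = 30
P2: v1 -> pp1 = 30
P3: v1 -> pp1 = 30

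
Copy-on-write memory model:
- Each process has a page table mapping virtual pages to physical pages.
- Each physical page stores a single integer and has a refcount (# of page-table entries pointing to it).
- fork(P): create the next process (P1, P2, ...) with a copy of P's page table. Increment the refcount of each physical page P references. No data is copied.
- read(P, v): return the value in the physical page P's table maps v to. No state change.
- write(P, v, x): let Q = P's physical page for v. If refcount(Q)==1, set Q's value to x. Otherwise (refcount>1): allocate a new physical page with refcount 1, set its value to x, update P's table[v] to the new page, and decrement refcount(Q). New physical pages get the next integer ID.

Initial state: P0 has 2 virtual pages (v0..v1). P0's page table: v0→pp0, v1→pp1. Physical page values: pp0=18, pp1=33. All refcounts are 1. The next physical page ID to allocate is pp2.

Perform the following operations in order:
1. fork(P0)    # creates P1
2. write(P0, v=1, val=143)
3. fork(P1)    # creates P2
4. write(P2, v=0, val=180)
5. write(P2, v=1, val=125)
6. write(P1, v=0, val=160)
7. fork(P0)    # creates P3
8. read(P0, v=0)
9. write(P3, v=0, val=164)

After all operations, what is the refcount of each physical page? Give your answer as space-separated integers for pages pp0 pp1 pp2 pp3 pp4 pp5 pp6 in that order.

Answer: 1 1 2 1 1 1 1

Derivation:
Op 1: fork(P0) -> P1. 2 ppages; refcounts: pp0:2 pp1:2
Op 2: write(P0, v1, 143). refcount(pp1)=2>1 -> COPY to pp2. 3 ppages; refcounts: pp0:2 pp1:1 pp2:1
Op 3: fork(P1) -> P2. 3 ppages; refcounts: pp0:3 pp1:2 pp2:1
Op 4: write(P2, v0, 180). refcount(pp0)=3>1 -> COPY to pp3. 4 ppages; refcounts: pp0:2 pp1:2 pp2:1 pp3:1
Op 5: write(P2, v1, 125). refcount(pp1)=2>1 -> COPY to pp4. 5 ppages; refcounts: pp0:2 pp1:1 pp2:1 pp3:1 pp4:1
Op 6: write(P1, v0, 160). refcount(pp0)=2>1 -> COPY to pp5. 6 ppages; refcounts: pp0:1 pp1:1 pp2:1 pp3:1 pp4:1 pp5:1
Op 7: fork(P0) -> P3. 6 ppages; refcounts: pp0:2 pp1:1 pp2:2 pp3:1 pp4:1 pp5:1
Op 8: read(P0, v0) -> 18. No state change.
Op 9: write(P3, v0, 164). refcount(pp0)=2>1 -> COPY to pp6. 7 ppages; refcounts: pp0:1 pp1:1 pp2:2 pp3:1 pp4:1 pp5:1 pp6:1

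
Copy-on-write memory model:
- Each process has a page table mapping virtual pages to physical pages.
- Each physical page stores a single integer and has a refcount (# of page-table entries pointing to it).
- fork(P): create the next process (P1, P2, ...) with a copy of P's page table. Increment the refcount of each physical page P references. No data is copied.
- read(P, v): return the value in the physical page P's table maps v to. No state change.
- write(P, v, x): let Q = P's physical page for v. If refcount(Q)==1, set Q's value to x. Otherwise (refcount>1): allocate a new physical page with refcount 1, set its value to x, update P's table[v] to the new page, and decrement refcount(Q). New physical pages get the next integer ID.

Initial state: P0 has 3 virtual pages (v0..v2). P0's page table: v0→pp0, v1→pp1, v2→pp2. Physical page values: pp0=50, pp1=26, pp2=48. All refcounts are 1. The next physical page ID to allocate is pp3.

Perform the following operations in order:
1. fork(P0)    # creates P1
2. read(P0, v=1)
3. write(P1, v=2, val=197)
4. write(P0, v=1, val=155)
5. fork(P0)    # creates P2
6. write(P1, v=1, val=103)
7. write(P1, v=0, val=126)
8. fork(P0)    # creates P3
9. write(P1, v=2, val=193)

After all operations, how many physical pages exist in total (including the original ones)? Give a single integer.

Op 1: fork(P0) -> P1. 3 ppages; refcounts: pp0:2 pp1:2 pp2:2
Op 2: read(P0, v1) -> 26. No state change.
Op 3: write(P1, v2, 197). refcount(pp2)=2>1 -> COPY to pp3. 4 ppages; refcounts: pp0:2 pp1:2 pp2:1 pp3:1
Op 4: write(P0, v1, 155). refcount(pp1)=2>1 -> COPY to pp4. 5 ppages; refcounts: pp0:2 pp1:1 pp2:1 pp3:1 pp4:1
Op 5: fork(P0) -> P2. 5 ppages; refcounts: pp0:3 pp1:1 pp2:2 pp3:1 pp4:2
Op 6: write(P1, v1, 103). refcount(pp1)=1 -> write in place. 5 ppages; refcounts: pp0:3 pp1:1 pp2:2 pp3:1 pp4:2
Op 7: write(P1, v0, 126). refcount(pp0)=3>1 -> COPY to pp5. 6 ppages; refcounts: pp0:2 pp1:1 pp2:2 pp3:1 pp4:2 pp5:1
Op 8: fork(P0) -> P3. 6 ppages; refcounts: pp0:3 pp1:1 pp2:3 pp3:1 pp4:3 pp5:1
Op 9: write(P1, v2, 193). refcount(pp3)=1 -> write in place. 6 ppages; refcounts: pp0:3 pp1:1 pp2:3 pp3:1 pp4:3 pp5:1

Answer: 6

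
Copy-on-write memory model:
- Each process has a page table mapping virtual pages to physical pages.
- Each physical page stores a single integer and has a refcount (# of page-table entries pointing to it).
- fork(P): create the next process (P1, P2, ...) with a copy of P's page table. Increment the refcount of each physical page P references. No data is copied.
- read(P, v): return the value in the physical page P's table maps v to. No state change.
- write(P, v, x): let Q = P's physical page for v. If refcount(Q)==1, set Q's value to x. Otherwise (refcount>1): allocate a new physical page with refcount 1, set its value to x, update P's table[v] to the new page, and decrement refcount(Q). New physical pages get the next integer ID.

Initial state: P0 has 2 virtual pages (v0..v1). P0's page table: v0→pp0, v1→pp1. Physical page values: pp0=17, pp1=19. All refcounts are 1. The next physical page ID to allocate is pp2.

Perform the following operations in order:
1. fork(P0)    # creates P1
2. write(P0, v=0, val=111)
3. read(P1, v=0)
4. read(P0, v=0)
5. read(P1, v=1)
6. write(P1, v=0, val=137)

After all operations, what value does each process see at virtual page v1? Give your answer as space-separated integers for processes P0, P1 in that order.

Op 1: fork(P0) -> P1. 2 ppages; refcounts: pp0:2 pp1:2
Op 2: write(P0, v0, 111). refcount(pp0)=2>1 -> COPY to pp2. 3 ppages; refcounts: pp0:1 pp1:2 pp2:1
Op 3: read(P1, v0) -> 17. No state change.
Op 4: read(P0, v0) -> 111. No state change.
Op 5: read(P1, v1) -> 19. No state change.
Op 6: write(P1, v0, 137). refcount(pp0)=1 -> write in place. 3 ppages; refcounts: pp0:1 pp1:2 pp2:1
P0: v1 -> pp1 = 19
P1: v1 -> pp1 = 19

Answer: 19 19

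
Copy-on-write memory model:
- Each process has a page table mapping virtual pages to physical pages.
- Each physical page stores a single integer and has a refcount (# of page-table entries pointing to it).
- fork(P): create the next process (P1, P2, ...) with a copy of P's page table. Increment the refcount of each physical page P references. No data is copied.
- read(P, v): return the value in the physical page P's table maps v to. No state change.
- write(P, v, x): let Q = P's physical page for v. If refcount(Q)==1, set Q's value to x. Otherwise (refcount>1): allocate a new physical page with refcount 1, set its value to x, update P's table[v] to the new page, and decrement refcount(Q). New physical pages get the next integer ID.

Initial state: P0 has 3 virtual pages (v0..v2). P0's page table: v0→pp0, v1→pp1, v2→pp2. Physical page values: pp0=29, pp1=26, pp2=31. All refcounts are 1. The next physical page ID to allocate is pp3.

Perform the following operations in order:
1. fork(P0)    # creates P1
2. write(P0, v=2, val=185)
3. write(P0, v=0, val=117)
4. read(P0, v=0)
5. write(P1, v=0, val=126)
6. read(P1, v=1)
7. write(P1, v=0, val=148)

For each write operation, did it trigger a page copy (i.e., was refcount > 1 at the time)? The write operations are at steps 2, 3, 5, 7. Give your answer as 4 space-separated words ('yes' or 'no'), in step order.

Op 1: fork(P0) -> P1. 3 ppages; refcounts: pp0:2 pp1:2 pp2:2
Op 2: write(P0, v2, 185). refcount(pp2)=2>1 -> COPY to pp3. 4 ppages; refcounts: pp0:2 pp1:2 pp2:1 pp3:1
Op 3: write(P0, v0, 117). refcount(pp0)=2>1 -> COPY to pp4. 5 ppages; refcounts: pp0:1 pp1:2 pp2:1 pp3:1 pp4:1
Op 4: read(P0, v0) -> 117. No state change.
Op 5: write(P1, v0, 126). refcount(pp0)=1 -> write in place. 5 ppages; refcounts: pp0:1 pp1:2 pp2:1 pp3:1 pp4:1
Op 6: read(P1, v1) -> 26. No state change.
Op 7: write(P1, v0, 148). refcount(pp0)=1 -> write in place. 5 ppages; refcounts: pp0:1 pp1:2 pp2:1 pp3:1 pp4:1

yes yes no no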